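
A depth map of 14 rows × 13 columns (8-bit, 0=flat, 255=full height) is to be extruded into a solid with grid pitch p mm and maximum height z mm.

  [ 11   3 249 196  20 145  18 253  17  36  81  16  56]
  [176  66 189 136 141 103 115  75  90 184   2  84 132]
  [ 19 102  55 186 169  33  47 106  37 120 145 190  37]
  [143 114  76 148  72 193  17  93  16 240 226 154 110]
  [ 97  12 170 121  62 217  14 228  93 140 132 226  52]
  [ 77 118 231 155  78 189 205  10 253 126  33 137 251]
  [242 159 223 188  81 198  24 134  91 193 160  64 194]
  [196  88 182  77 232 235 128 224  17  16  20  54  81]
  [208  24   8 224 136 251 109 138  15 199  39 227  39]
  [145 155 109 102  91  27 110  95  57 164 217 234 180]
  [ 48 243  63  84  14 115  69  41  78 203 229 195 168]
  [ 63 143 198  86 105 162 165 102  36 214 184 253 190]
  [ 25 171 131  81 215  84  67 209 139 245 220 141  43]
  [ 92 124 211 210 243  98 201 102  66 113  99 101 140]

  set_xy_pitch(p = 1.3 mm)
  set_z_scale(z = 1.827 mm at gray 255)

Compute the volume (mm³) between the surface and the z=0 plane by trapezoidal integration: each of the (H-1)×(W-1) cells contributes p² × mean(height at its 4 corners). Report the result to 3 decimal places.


238.677

height_mm = gray/255 × 1.827; cell vol = 1.3² × mean(4 corners)
unit = 1.3² × 1.827 / (4×255) = 0.00302709 mm³ per gray-sum
row 0: Σ corner-gray over 12 cells = 4813  → 14.5694
row 1: Σ corner-gray over 12 cells = 5114  → 15.4805
row 2: Σ corner-gray over 12 cells = 5387  → 16.3069
row 3: Σ corner-gray over 12 cells = 5930  → 17.9506
row 4: Σ corner-gray over 12 cells = 6377  → 19.3037
row 5: Σ corner-gray over 12 cells = 6864  → 20.7779
row 6: Σ corner-gray over 12 cells = 6289  → 19.0374
row 7: Σ corner-gray over 12 cells = 5810  → 17.5874
row 8: Σ corner-gray over 12 cells = 6034  → 18.2655
row 9: Σ corner-gray over 12 cells = 5931  → 17.9537
row 10: Σ corner-gray over 12 cells = 6433  → 19.4733
row 11: Σ corner-gray over 12 cells = 7023  → 21.2592
row 12: Σ corner-gray over 12 cells = 6842  → 20.7113
Σ rows: total corner-gray = 78847  → 238.6768 mm³


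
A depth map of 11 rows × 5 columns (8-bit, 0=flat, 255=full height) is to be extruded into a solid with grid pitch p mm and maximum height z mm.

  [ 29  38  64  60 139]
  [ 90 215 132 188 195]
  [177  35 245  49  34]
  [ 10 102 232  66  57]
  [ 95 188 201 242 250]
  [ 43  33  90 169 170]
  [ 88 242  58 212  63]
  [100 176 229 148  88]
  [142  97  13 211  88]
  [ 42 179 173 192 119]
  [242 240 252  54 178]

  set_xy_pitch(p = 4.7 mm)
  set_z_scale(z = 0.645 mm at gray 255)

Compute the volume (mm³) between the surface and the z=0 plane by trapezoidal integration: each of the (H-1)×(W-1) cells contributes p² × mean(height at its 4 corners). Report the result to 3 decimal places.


309.741

height_mm = gray/255 × 0.645; cell vol = 4.7² × mean(4 corners)
unit = 4.7² × 0.645 / (4×255) = 0.0139687 mm³ per gray-sum
row 0: Σ corner-gray over 4 cells = 1847  → 25.8001
row 1: Σ corner-gray over 4 cells = 2224  → 31.0663
row 2: Σ corner-gray over 4 cells = 1736  → 24.2496
row 3: Σ corner-gray over 4 cells = 2474  → 34.5585
row 4: Σ corner-gray over 4 cells = 2404  → 33.5807
row 5: Σ corner-gray over 4 cells = 1972  → 27.5462
row 6: Σ corner-gray over 4 cells = 2469  → 34.4887
row 7: Σ corner-gray over 4 cells = 2166  → 30.2562
row 8: Σ corner-gray over 4 cells = 2121  → 29.6276
row 9: Σ corner-gray over 4 cells = 2761  → 38.5675
Σ rows: total corner-gray = 22174  → 309.7414 mm³


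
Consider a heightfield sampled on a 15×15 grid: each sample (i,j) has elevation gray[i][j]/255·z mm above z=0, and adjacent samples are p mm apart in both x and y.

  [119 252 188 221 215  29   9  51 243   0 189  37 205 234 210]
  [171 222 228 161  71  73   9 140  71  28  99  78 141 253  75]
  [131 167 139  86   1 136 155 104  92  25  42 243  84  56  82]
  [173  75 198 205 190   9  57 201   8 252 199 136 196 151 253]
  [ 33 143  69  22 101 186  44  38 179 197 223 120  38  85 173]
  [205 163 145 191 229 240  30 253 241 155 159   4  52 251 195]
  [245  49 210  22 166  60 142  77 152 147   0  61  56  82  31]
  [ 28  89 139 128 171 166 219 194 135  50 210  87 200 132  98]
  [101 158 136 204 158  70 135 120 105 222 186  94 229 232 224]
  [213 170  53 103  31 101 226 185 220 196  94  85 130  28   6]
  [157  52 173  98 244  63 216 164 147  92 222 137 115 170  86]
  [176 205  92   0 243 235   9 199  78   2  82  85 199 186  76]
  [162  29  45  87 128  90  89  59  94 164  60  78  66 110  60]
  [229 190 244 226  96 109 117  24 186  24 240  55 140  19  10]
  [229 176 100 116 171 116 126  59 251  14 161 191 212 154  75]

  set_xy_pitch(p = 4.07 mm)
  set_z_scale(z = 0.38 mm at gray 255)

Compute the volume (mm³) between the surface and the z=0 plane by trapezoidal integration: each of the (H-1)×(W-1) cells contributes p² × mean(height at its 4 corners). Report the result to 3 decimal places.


height_mm = gray/255 × 0.38; cell vol = 4.07² × mean(4 corners)
unit = 4.07² × 0.38 / (4×255) = 0.00617124 mm³ per gray-sum
row 0: Σ corner-gray over 14 cells = 7469  → 46.0930
row 1: Σ corner-gray over 14 cells = 6267  → 38.6751
row 2: Σ corner-gray over 14 cells = 7053  → 43.5257
row 3: Σ corner-gray over 14 cells = 7276  → 44.9019
row 4: Σ corner-gray over 14 cells = 7722  → 47.6543
row 5: Σ corner-gray over 14 cells = 7350  → 45.3586
row 6: Σ corner-gray over 14 cells = 6690  → 41.2856
row 7: Σ corner-gray over 14 cells = 8389  → 51.7705
row 8: Σ corner-gray over 14 cells = 7886  → 48.6664
row 9: Σ corner-gray over 14 cells = 7492  → 46.2349
row 10: Σ corner-gray over 14 cells = 7511  → 46.3522
row 11: Σ corner-gray over 14 cells = 5902  → 36.4226
row 12: Σ corner-gray over 14 cells = 5999  → 37.0213
row 13: Σ corner-gray over 14 cells = 7577  → 46.7595
Σ rows: total corner-gray = 100583  → 620.7216 mm³

620.722


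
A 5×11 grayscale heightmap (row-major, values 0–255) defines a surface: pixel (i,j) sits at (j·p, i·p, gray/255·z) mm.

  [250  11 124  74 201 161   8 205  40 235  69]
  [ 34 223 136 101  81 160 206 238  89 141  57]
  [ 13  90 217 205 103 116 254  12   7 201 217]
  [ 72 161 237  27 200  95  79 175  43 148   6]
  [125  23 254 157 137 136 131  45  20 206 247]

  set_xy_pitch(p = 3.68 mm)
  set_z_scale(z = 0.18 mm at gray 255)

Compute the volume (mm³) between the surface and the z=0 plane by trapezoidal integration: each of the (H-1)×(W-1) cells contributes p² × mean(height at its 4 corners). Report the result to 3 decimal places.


height_mm = gray/255 × 0.18; cell vol = 3.68² × mean(4 corners)
unit = 3.68² × 0.18 / (4×255) = 0.00238984 mm³ per gray-sum
row 0: Σ corner-gray over 10 cells = 5278  → 12.6136
row 1: Σ corner-gray over 10 cells = 5481  → 13.0987
row 2: Σ corner-gray over 10 cells = 5048  → 12.0639
row 3: Σ corner-gray over 10 cells = 4998  → 11.9444
Σ rows: total corner-gray = 20805  → 49.7205 mm³

49.721


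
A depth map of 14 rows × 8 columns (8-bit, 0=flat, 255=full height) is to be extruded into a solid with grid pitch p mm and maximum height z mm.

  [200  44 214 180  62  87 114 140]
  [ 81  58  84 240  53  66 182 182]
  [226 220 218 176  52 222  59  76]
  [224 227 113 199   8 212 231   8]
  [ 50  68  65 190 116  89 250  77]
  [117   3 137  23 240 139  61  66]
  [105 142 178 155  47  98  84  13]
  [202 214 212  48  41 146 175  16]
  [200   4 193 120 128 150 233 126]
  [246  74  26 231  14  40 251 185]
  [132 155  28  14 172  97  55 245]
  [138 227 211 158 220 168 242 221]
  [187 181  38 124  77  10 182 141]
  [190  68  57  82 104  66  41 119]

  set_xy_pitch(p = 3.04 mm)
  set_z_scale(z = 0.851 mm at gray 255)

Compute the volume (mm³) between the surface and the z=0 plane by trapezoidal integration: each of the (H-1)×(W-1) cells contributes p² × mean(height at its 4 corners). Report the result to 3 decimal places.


361.394

height_mm = gray/255 × 0.851; cell vol = 3.04² × mean(4 corners)
unit = 3.04² × 0.851 / (4×255) = 0.00771039 mm³ per gray-sum
row 0: Σ corner-gray over 7 cells = 3371  → 25.9917
row 1: Σ corner-gray over 7 cells = 3825  → 29.4923
row 2: Σ corner-gray over 7 cells = 4408  → 33.9874
row 3: Σ corner-gray over 7 cells = 3895  → 30.0320
row 4: Σ corner-gray over 7 cells = 3072  → 23.6863
row 5: Σ corner-gray over 7 cells = 2915  → 22.4758
row 6: Σ corner-gray over 7 cells = 3416  → 26.3387
row 7: Σ corner-gray over 7 cells = 3872  → 29.8546
row 8: Σ corner-gray over 7 cells = 3685  → 28.4128
row 9: Σ corner-gray over 7 cells = 3122  → 24.0718
row 10: Σ corner-gray over 7 cells = 4230  → 32.6150
row 11: Σ corner-gray over 7 cells = 4363  → 33.6404
row 12: Σ corner-gray over 7 cells = 2697  → 20.7949
Σ rows: total corner-gray = 46871  → 361.3939 mm³


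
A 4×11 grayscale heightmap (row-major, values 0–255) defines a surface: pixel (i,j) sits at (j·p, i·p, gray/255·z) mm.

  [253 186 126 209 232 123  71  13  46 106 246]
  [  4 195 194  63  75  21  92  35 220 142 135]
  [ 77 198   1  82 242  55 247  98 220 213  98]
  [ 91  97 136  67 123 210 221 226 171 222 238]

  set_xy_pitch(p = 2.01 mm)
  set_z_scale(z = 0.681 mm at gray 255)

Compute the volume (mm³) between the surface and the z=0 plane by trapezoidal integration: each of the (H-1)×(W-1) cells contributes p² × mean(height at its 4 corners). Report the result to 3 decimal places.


height_mm = gray/255 × 0.681; cell vol = 2.01² × mean(4 corners)
unit = 2.01² × 0.681 / (4×255) = 0.00269736 mm³ per gray-sum
row 0: Σ corner-gray over 10 cells = 4936  → 13.3142
row 1: Σ corner-gray over 10 cells = 5100  → 13.7565
row 2: Σ corner-gray over 10 cells = 6162  → 16.6211
Σ rows: total corner-gray = 16198  → 43.6919 mm³

43.692


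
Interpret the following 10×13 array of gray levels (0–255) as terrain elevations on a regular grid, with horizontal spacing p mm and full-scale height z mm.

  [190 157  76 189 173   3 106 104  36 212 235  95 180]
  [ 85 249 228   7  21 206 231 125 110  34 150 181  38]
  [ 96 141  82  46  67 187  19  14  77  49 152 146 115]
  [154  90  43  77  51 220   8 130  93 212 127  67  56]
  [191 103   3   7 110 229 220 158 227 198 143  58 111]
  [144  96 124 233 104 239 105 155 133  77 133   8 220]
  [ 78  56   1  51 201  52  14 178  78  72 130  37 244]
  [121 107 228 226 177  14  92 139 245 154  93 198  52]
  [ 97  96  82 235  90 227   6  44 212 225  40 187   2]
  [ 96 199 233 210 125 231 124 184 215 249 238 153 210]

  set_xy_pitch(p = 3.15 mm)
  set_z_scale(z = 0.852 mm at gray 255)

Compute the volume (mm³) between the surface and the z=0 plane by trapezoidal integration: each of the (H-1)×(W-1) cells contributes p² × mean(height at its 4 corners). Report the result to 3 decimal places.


height_mm = gray/255 × 0.852; cell vol = 3.15² × mean(4 corners)
unit = 3.15² × 0.852 / (4×255) = 0.00828821 mm³ per gray-sum
row 0: Σ corner-gray over 12 cells = 6349  → 52.6218
row 1: Σ corner-gray over 12 cells = 5378  → 44.5740
row 2: Σ corner-gray over 12 cells = 4617  → 38.2666
row 3: Σ corner-gray over 12 cells = 5660  → 46.9112
row 4: Σ corner-gray over 12 cells = 6392  → 52.9782
row 5: Σ corner-gray over 12 cells = 5240  → 43.4302
row 6: Σ corner-gray over 12 cells = 5581  → 46.2565
row 7: Σ corner-gray over 12 cells = 6506  → 53.9231
row 8: Σ corner-gray over 12 cells = 7615  → 63.1147
Σ rows: total corner-gray = 53338  → 442.0763 mm³

442.076


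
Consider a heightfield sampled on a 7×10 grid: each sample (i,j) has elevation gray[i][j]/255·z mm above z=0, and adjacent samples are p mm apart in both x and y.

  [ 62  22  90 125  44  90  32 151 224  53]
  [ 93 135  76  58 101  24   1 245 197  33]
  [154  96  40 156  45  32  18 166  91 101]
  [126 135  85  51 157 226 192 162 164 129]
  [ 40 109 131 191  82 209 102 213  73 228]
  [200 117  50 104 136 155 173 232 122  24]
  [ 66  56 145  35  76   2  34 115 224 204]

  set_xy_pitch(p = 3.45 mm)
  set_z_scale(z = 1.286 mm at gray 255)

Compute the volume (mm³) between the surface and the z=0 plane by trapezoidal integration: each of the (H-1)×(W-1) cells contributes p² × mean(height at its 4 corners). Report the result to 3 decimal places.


height_mm = gray/255 × 1.286; cell vol = 3.45² × mean(4 corners)
unit = 3.45² × 1.286 / (4×255) = 0.0150065 mm³ per gray-sum
row 0: Σ corner-gray over 9 cells = 3471  → 52.0875
row 1: Σ corner-gray over 9 cells = 3343  → 50.1667
row 2: Σ corner-gray over 9 cells = 4142  → 62.1569
row 3: Σ corner-gray over 9 cells = 5087  → 76.3380
row 4: Σ corner-gray over 9 cells = 4890  → 73.3817
row 5: Σ corner-gray over 9 cells = 4046  → 60.7162
Σ rows: total corner-gray = 24979  → 374.8470 mm³

374.847


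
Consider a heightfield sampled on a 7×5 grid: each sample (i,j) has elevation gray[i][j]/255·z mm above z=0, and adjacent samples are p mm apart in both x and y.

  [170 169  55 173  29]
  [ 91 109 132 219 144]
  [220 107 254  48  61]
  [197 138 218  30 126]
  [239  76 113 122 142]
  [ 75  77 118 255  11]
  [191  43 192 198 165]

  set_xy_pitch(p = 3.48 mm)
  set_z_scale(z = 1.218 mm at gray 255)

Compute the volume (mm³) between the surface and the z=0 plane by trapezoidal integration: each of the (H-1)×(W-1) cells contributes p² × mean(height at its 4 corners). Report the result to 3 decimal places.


height_mm = gray/255 × 1.218; cell vol = 3.48² × mean(4 corners)
unit = 3.48² × 1.218 / (4×255) = 0.0144612 mm³ per gray-sum
row 0: Σ corner-gray over 4 cells = 2148  → 31.0627
row 1: Σ corner-gray over 4 cells = 2254  → 32.5956
row 2: Σ corner-gray over 4 cells = 2194  → 31.7280
row 3: Σ corner-gray over 4 cells = 2098  → 30.3397
row 4: Σ corner-gray over 4 cells = 1989  → 28.7634
row 5: Σ corner-gray over 4 cells = 2208  → 31.9304
Σ rows: total corner-gray = 12891  → 186.4199 mm³

186.420


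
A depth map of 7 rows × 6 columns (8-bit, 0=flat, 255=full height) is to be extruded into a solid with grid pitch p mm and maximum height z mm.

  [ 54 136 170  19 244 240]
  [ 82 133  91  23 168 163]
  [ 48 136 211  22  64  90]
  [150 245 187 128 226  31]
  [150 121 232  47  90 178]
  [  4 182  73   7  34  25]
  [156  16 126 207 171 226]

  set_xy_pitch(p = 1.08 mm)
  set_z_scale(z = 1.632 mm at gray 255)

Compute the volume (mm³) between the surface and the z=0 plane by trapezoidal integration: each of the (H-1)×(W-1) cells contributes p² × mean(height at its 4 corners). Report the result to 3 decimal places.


26.829

height_mm = gray/255 × 1.632; cell vol = 1.08² × mean(4 corners)
unit = 1.08² × 1.632 / (4×255) = 0.00186624 mm³ per gray-sum
row 0: Σ corner-gray over 5 cells = 2507  → 4.6787
row 1: Σ corner-gray over 5 cells = 2079  → 3.8799
row 2: Σ corner-gray over 5 cells = 2757  → 5.1452
row 3: Σ corner-gray over 5 cells = 3061  → 5.7126
row 4: Σ corner-gray over 5 cells = 1929  → 3.6000
row 5: Σ corner-gray over 5 cells = 2043  → 3.8127
Σ rows: total corner-gray = 14376  → 26.8291 mm³


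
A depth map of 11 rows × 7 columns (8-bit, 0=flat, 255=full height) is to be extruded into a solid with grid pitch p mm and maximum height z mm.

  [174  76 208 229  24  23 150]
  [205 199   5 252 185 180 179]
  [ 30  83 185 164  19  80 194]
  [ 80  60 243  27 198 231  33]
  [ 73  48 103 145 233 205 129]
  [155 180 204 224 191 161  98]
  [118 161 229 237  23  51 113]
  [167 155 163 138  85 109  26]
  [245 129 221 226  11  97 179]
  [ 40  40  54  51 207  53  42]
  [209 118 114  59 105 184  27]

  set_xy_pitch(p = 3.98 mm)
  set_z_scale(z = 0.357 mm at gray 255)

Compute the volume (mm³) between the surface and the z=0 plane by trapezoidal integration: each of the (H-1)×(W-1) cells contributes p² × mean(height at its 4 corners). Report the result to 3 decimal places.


177.590

height_mm = gray/255 × 0.357; cell vol = 3.98² × mean(4 corners)
unit = 3.98² × 0.357 / (4×255) = 0.00554414 mm³ per gray-sum
row 0: Σ corner-gray over 6 cells = 3470  → 19.2382
row 1: Σ corner-gray over 6 cells = 3312  → 18.3622
row 2: Σ corner-gray over 6 cells = 2917  → 16.1723
row 3: Σ corner-gray over 6 cells = 3301  → 18.3012
row 4: Σ corner-gray over 6 cells = 3843  → 21.3061
row 5: Σ corner-gray over 6 cells = 3806  → 21.1010
row 6: Σ corner-gray over 6 cells = 3126  → 17.3310
row 7: Σ corner-gray over 6 cells = 3285  → 18.2125
row 8: Σ corner-gray over 6 cells = 2684  → 14.8805
row 9: Σ corner-gray over 6 cells = 2288  → 12.6850
Σ rows: total corner-gray = 32032  → 177.5899 mm³


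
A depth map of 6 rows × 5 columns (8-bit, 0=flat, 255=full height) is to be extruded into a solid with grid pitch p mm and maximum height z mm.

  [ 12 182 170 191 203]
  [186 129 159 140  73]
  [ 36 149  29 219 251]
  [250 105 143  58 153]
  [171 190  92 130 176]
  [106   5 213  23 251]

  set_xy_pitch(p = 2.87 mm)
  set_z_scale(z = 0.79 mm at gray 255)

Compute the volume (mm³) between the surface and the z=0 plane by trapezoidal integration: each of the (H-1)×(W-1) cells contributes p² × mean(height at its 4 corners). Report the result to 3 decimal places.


height_mm = gray/255 × 0.79; cell vol = 2.87² × mean(4 corners)
unit = 2.87² × 0.79 / (4×255) = 0.00637956 mm³ per gray-sum
row 0: Σ corner-gray over 4 cells = 2416  → 15.4130
row 1: Σ corner-gray over 4 cells = 2196  → 14.0095
row 2: Σ corner-gray over 4 cells = 2096  → 13.3716
row 3: Σ corner-gray over 4 cells = 2186  → 13.9457
row 4: Σ corner-gray over 4 cells = 2010  → 12.8229
Σ rows: total corner-gray = 10904  → 69.5627 mm³

69.563


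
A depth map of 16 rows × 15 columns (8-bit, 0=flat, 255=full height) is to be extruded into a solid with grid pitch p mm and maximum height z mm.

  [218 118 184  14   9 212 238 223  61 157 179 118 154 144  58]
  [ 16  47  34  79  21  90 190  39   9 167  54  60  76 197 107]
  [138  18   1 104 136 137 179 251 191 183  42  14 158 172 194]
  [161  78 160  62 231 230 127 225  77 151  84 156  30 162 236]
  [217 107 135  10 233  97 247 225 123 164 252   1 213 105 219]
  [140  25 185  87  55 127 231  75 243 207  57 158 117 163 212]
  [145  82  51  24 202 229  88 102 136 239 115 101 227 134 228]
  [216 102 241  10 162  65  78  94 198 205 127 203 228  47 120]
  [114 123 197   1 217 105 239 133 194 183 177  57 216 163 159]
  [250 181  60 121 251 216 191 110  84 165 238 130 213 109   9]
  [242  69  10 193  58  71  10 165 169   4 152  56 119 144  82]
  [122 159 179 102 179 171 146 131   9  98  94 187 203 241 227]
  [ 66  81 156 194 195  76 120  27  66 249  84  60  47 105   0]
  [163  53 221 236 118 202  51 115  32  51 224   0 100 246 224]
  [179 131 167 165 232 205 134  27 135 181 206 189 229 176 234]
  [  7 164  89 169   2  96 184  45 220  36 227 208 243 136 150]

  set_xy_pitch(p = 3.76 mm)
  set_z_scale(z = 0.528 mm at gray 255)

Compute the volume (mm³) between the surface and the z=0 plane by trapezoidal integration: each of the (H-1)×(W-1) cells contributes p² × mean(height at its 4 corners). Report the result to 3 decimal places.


height_mm = gray/255 × 0.528; cell vol = 3.76² × mean(4 corners)
unit = 3.76² × 0.528 / (4×255) = 0.00731829 mm³ per gray-sum
row 0: Σ corner-gray over 14 cells = 6147  → 44.9855
row 1: Σ corner-gray over 14 cells = 5753  → 42.1021
row 2: Σ corner-gray over 14 cells = 7447  → 54.4993
row 3: Σ corner-gray over 14 cells = 8203  → 60.0319
row 4: Σ corner-gray over 14 cells = 8072  → 59.0732
row 5: Σ corner-gray over 14 cells = 7645  → 55.9483
row 6: Σ corner-gray over 14 cells = 7689  → 56.2703
row 7: Σ corner-gray over 14 cells = 8139  → 59.5635
row 8: Σ corner-gray over 14 cells = 8680  → 63.5227
row 9: Σ corner-gray over 14 cells = 7161  → 52.4063
row 10: Σ corner-gray over 14 cells = 6911  → 50.5767
row 11: Σ corner-gray over 14 cells = 7133  → 52.2013
row 12: Σ corner-gray over 14 cells = 6671  → 48.8203
row 13: Σ corner-gray over 14 cells = 8452  → 61.8542
row 14: Σ corner-gray over 14 cells = 8562  → 62.6592
Σ rows: total corner-gray = 112665  → 824.5148 mm³

824.515


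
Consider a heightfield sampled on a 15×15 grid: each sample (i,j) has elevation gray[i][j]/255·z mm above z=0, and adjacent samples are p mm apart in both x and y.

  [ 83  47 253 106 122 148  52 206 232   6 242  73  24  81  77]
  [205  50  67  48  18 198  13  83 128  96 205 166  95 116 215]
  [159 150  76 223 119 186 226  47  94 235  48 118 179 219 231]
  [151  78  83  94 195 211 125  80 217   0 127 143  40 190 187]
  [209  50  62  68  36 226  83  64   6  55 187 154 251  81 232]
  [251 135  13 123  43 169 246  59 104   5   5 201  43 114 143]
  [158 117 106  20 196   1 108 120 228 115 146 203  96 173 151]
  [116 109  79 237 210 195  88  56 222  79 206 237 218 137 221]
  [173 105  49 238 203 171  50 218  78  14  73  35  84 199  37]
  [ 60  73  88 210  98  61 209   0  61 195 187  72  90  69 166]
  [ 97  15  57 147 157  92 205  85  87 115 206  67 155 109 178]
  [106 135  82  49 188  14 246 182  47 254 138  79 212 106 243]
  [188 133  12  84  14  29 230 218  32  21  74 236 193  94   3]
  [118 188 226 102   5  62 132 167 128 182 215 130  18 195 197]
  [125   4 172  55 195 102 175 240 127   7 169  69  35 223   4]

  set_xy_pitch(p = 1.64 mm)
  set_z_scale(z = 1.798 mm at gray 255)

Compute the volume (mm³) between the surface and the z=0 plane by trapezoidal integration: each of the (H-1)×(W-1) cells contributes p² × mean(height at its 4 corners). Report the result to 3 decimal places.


height_mm = gray/255 × 1.798; cell vol = 1.64² × mean(4 corners)
unit = 1.64² × 1.798 / (4×255) = 0.00474108 mm³ per gray-sum
row 0: Σ corner-gray over 14 cells = 6330  → 30.0110
row 1: Σ corner-gray over 14 cells = 7216  → 34.2116
row 2: Σ corner-gray over 14 cells = 7734  → 36.6675
row 3: Σ corner-gray over 14 cells = 6591  → 31.2485
row 4: Σ corner-gray over 14 cells = 6001  → 28.4512
row 5: Σ corner-gray over 14 cells = 6481  → 30.7269
row 6: Σ corner-gray over 14 cells = 8050  → 38.1657
row 7: Σ corner-gray over 14 cells = 7727  → 36.6343
row 8: Σ corner-gray over 14 cells = 6296  → 29.8498
row 9: Σ corner-gray over 14 cells = 6321  → 29.9684
row 10: Σ corner-gray over 14 cells = 7082  → 33.5763
row 11: Σ corner-gray over 14 cells = 6744  → 31.9738
row 12: Σ corner-gray over 14 cells = 6746  → 31.9833
row 13: Σ corner-gray over 14 cells = 7090  → 33.6143
Σ rows: total corner-gray = 96409  → 457.0827 mm³

457.083


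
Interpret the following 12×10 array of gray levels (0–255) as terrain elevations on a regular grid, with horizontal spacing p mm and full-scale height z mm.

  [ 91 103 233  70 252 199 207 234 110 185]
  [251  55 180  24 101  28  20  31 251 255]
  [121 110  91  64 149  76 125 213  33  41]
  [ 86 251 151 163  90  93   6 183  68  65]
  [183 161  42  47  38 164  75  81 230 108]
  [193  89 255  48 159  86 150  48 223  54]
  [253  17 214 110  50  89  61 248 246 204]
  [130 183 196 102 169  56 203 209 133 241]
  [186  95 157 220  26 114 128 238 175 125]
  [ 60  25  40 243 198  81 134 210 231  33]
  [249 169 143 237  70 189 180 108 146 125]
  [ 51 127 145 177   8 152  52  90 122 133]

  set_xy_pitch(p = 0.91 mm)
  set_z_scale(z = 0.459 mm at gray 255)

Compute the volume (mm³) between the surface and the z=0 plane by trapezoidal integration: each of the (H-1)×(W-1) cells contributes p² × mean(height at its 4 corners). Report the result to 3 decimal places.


height_mm = gray/255 × 0.459; cell vol = 0.91² × mean(4 corners)
unit = 0.91² × 0.459 / (4×255) = 0.000372645 mm³ per gray-sum
row 0: Σ corner-gray over 9 cells = 4978  → 1.8550
row 1: Σ corner-gray over 9 cells = 3770  → 1.4049
row 2: Σ corner-gray over 9 cells = 4045  → 1.5073
row 3: Σ corner-gray over 9 cells = 4128  → 1.5383
row 4: Σ corner-gray over 9 cells = 4330  → 1.6136
row 5: Σ corner-gray over 9 cells = 4890  → 1.8222
row 6: Σ corner-gray over 9 cells = 5400  → 2.0123
row 7: Σ corner-gray over 9 cells = 5490  → 2.0458
row 8: Σ corner-gray over 9 cells = 5034  → 1.8759
row 9: Σ corner-gray over 9 cells = 5275  → 1.9657
row 10: Σ corner-gray over 9 cells = 4788  → 1.7842
Σ rows: total corner-gray = 52128  → 19.4252 mm³

19.425


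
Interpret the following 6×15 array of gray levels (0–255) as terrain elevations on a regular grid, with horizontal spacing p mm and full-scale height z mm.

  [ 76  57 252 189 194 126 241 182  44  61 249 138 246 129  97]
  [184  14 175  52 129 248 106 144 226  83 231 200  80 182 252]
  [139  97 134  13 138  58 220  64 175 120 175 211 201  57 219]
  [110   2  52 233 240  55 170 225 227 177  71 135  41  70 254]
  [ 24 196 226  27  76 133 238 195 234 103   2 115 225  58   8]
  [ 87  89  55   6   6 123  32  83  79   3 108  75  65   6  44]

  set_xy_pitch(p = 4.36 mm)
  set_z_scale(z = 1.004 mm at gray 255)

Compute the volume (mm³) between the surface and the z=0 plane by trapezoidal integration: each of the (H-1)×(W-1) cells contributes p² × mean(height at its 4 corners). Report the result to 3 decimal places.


684.763

height_mm = gray/255 × 1.004; cell vol = 4.36² × mean(4 corners)
unit = 4.36² × 1.004 / (4×255) = 0.0187114 mm³ per gray-sum
row 0: Σ corner-gray over 14 cells = 8565  → 160.2632
row 1: Σ corner-gray over 14 cells = 7860  → 147.0717
row 2: Σ corner-gray over 14 cells = 7444  → 139.2877
row 3: Σ corner-gray over 14 cells = 7448  → 139.3626
row 4: Σ corner-gray over 14 cells = 5279  → 98.7775
Σ rows: total corner-gray = 36596  → 684.7628 mm³


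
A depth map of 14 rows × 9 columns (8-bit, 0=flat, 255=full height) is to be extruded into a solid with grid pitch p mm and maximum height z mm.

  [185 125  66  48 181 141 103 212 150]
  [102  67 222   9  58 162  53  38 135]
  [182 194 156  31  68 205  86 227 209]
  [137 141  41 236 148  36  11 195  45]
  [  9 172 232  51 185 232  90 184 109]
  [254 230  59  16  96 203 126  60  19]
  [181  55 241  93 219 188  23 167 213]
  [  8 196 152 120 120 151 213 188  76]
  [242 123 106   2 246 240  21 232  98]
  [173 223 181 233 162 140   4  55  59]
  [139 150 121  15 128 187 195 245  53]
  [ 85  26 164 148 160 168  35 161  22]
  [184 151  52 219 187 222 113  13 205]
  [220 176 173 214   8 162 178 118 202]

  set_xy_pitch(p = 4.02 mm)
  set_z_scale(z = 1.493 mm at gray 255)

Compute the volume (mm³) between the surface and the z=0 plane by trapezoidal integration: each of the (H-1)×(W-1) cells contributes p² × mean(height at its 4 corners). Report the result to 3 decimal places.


1313.788

height_mm = gray/255 × 1.493; cell vol = 4.02² × mean(4 corners)
unit = 4.02² × 1.493 / (4×255) = 0.0236544 mm³ per gray-sum
row 0: Σ corner-gray over 8 cells = 3542  → 83.7838
row 1: Σ corner-gray over 8 cells = 3780  → 89.4136
row 2: Σ corner-gray over 8 cells = 4123  → 97.5270
row 3: Σ corner-gray over 8 cells = 4208  → 99.5377
row 4: Σ corner-gray over 8 cells = 4263  → 100.8387
row 5: Σ corner-gray over 8 cells = 4219  → 99.7979
row 6: Σ corner-gray over 8 cells = 4730  → 111.8853
row 7: Σ corner-gray over 8 cells = 4644  → 109.8510
row 8: Σ corner-gray over 8 cells = 4508  → 106.6340
row 9: Σ corner-gray over 8 cells = 4502  → 106.4921
row 10: Σ corner-gray over 8 cells = 4105  → 97.1013
row 11: Σ corner-gray over 8 cells = 4134  → 97.7872
row 12: Σ corner-gray over 8 cells = 4783  → 113.1389
Σ rows: total corner-gray = 55541  → 1313.7884 mm³


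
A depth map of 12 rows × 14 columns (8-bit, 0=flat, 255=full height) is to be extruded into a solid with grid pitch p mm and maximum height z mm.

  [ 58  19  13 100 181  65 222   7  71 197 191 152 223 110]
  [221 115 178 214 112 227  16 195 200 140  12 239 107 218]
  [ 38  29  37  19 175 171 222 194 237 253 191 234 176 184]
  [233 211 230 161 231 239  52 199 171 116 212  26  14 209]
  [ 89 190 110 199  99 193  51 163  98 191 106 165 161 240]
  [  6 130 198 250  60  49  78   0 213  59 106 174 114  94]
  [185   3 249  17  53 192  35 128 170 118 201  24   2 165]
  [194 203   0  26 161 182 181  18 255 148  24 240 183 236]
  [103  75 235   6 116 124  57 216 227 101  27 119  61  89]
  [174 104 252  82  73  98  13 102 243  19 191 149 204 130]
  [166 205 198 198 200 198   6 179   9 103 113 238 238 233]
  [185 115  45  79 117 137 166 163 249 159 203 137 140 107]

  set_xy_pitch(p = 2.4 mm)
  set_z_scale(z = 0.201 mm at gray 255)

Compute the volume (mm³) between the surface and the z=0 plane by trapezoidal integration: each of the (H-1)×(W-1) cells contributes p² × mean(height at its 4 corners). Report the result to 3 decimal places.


height_mm = gray/255 × 0.201; cell vol = 2.4² × mean(4 corners)
unit = 2.4² × 0.201 / (4×255) = 0.00113506 mm³ per gray-sum
row 0: Σ corner-gray over 13 cells = 6999  → 7.9443
row 1: Σ corner-gray over 13 cells = 8047  → 9.1338
row 2: Σ corner-gray over 13 cells = 8264  → 9.3801
row 3: Σ corner-gray over 13 cells = 7947  → 9.0203
row 4: Σ corner-gray over 13 cells = 6743  → 7.6537
row 5: Σ corner-gray over 13 cells = 5696  → 6.4653
row 6: Σ corner-gray over 13 cells = 6406  → 7.2712
row 7: Σ corner-gray over 13 cells = 6592  → 7.4823
row 8: Σ corner-gray over 13 cells = 6284  → 7.1327
row 9: Σ corner-gray over 13 cells = 7533  → 8.5504
row 10: Σ corner-gray over 13 cells = 7881  → 8.9454
Σ rows: total corner-gray = 78392  → 88.9795 mm³

88.980


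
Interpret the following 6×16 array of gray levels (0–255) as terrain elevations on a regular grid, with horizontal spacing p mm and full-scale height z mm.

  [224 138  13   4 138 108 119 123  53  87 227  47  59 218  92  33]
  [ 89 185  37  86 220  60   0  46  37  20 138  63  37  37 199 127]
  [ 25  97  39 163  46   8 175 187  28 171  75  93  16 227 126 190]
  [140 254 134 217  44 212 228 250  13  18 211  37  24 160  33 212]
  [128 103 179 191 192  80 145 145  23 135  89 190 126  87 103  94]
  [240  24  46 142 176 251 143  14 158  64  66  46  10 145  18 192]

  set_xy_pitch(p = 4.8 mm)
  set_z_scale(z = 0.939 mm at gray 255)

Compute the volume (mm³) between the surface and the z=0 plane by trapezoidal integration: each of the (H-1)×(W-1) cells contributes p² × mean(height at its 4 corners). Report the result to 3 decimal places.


height_mm = gray/255 × 0.939; cell vol = 4.8² × mean(4 corners)
unit = 4.8² × 0.939 / (4×255) = 0.0212104 mm³ per gray-sum
row 0: Σ corner-gray over 15 cells = 5655  → 119.9445
row 1: Σ corner-gray over 15 cells = 5663  → 120.1142
row 2: Σ corner-gray over 15 cells = 7139  → 151.4207
row 3: Σ corner-gray over 15 cells = 7820  → 165.8650
row 4: Σ corner-gray over 15 cells = 6836  → 144.9940
Σ rows: total corner-gray = 33113  → 702.3384 mm³

702.338


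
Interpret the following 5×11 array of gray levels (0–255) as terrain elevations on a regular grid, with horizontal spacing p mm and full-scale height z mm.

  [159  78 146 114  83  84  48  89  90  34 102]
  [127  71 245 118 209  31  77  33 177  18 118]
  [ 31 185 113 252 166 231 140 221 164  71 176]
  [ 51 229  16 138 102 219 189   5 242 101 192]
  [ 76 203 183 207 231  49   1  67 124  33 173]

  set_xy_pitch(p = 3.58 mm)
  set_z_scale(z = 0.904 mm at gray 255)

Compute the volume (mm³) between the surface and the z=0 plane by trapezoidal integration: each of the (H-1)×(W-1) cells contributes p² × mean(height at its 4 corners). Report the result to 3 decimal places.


234.901

height_mm = gray/255 × 0.904; cell vol = 3.58² × mean(4 corners)
unit = 3.58² × 0.904 / (4×255) = 0.0113588 mm³ per gray-sum
row 0: Σ corner-gray over 10 cells = 3996  → 45.3900
row 1: Σ corner-gray over 10 cells = 5496  → 62.4282
row 2: Σ corner-gray over 10 cells = 6018  → 68.3576
row 3: Σ corner-gray over 10 cells = 5170  → 58.7252
Σ rows: total corner-gray = 20680  → 234.9010 mm³


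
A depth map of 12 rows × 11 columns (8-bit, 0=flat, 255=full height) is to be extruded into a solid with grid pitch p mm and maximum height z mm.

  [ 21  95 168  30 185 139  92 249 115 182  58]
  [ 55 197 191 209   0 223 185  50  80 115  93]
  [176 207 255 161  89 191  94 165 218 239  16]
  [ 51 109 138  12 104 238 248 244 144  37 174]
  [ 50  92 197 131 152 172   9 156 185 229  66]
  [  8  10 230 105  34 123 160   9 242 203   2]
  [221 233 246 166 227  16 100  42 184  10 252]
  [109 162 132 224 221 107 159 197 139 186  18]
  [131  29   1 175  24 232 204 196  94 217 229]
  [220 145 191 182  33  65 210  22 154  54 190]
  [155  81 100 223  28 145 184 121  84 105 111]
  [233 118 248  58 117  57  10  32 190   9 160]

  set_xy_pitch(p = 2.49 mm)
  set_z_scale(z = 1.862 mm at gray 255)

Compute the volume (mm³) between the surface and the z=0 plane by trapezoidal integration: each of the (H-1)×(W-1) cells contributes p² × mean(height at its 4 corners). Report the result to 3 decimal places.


677.305

height_mm = gray/255 × 1.862; cell vol = 2.49² × mean(4 corners)
unit = 2.49² × 1.862 / (4×255) = 0.0113182 mm³ per gray-sum
row 0: Σ corner-gray over 10 cells = 5237  → 59.2735
row 1: Σ corner-gray over 10 cells = 6078  → 68.7922
row 2: Σ corner-gray over 10 cells = 6203  → 70.2069
row 3: Σ corner-gray over 10 cells = 5535  → 62.6464
row 4: Σ corner-gray over 10 cells = 5004  → 56.6364
row 5: Σ corner-gray over 10 cells = 5163  → 58.4360
row 6: Σ corner-gray over 10 cells = 6102  → 69.0638
row 7: Σ corner-gray over 10 cells = 5885  → 66.6077
row 8: Σ corner-gray over 10 cells = 5226  → 59.1490
row 9: Σ corner-gray over 10 cells = 4930  → 55.7988
row 10: Σ corner-gray over 10 cells = 4479  → 50.6943
Σ rows: total corner-gray = 59842  → 677.3050 mm³


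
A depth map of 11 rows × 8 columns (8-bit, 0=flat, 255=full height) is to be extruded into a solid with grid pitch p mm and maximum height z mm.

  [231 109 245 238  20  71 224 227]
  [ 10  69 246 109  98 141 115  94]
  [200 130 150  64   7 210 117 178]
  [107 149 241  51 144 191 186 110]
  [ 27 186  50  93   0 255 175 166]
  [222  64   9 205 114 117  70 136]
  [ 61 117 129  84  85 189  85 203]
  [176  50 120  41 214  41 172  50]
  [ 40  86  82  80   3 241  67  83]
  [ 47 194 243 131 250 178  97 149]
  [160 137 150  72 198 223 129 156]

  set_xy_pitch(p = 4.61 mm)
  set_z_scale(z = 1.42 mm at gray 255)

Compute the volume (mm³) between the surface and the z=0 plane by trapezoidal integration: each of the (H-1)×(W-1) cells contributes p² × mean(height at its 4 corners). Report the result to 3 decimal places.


height_mm = gray/255 × 1.42; cell vol = 4.61² × mean(4 corners)
unit = 4.61² × 1.42 / (4×255) = 0.0295863 mm³ per gray-sum
row 0: Σ corner-gray over 7 cells = 3932  → 116.3332
row 1: Σ corner-gray over 7 cells = 3394  → 100.4158
row 2: Σ corner-gray over 7 cells = 3875  → 114.6467
row 3: Σ corner-gray over 7 cells = 3852  → 113.9663
row 4: Σ corner-gray over 7 cells = 3227  → 95.4749
row 5: Σ corner-gray over 7 cells = 3158  → 93.4334
row 6: Σ corner-gray over 7 cells = 3144  → 93.0192
row 7: Σ corner-gray over 7 cells = 2743  → 81.1551
row 8: Σ corner-gray over 7 cells = 3623  → 107.1910
row 9: Σ corner-gray over 7 cells = 4516  → 133.6115
Σ rows: total corner-gray = 35464  → 1049.2470 mm³

1049.247


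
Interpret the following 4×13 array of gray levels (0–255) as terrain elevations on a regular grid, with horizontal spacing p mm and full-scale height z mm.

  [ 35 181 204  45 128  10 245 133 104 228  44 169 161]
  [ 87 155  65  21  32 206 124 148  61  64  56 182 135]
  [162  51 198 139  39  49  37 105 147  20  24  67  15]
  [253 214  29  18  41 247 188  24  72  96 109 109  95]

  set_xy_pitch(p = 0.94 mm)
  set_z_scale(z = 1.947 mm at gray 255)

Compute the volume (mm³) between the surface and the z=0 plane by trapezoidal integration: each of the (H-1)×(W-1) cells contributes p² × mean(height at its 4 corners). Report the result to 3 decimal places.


24.588

height_mm = gray/255 × 1.947; cell vol = 0.94² × mean(4 corners)
unit = 0.94² × 1.947 / (4×255) = 0.00168664 mm³ per gray-sum
row 0: Σ corner-gray over 12 cells = 5628  → 9.4924
row 1: Σ corner-gray over 12 cells = 4379  → 7.3858
row 2: Σ corner-gray over 12 cells = 4571  → 7.7096
Σ rows: total corner-gray = 14578  → 24.5878 mm³


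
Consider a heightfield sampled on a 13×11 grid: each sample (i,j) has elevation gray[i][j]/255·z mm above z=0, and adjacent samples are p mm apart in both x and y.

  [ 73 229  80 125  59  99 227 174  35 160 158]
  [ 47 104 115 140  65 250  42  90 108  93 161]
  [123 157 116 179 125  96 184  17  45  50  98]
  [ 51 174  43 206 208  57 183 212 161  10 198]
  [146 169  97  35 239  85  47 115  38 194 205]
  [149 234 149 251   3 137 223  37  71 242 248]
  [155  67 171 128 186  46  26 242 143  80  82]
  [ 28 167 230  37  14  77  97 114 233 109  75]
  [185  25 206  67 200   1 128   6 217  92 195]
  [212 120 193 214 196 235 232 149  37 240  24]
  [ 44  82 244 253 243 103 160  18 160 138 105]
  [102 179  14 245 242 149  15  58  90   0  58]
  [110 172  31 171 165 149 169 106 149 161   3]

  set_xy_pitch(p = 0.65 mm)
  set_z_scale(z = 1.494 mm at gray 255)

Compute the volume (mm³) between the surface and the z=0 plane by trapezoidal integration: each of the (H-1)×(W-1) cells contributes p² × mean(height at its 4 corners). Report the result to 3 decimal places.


38.061

height_mm = gray/255 × 1.494; cell vol = 0.65² × mean(4 corners)
unit = 0.65² × 1.494 / (4×255) = 0.000618838 mm³ per gray-sum
row 0: Σ corner-gray over 10 cells = 4829  → 2.9884
row 1: Σ corner-gray over 10 cells = 4381  → 2.7111
row 2: Σ corner-gray over 10 cells = 4916  → 3.0422
row 3: Σ corner-gray over 10 cells = 5146  → 3.1845
row 4: Σ corner-gray over 10 cells = 5480  → 3.3912
row 5: Σ corner-gray over 10 cells = 5506  → 3.4073
row 6: Σ corner-gray over 10 cells = 4674  → 2.8924
row 7: Σ corner-gray over 10 cells = 4523  → 2.7990
row 8: Σ corner-gray over 10 cells = 5732  → 3.5472
row 9: Σ corner-gray over 10 cells = 6419  → 3.9723
row 10: Σ corner-gray over 10 cells = 5095  → 3.1530
row 11: Σ corner-gray over 10 cells = 4803  → 2.9723
Σ rows: total corner-gray = 61504  → 38.0610 mm³


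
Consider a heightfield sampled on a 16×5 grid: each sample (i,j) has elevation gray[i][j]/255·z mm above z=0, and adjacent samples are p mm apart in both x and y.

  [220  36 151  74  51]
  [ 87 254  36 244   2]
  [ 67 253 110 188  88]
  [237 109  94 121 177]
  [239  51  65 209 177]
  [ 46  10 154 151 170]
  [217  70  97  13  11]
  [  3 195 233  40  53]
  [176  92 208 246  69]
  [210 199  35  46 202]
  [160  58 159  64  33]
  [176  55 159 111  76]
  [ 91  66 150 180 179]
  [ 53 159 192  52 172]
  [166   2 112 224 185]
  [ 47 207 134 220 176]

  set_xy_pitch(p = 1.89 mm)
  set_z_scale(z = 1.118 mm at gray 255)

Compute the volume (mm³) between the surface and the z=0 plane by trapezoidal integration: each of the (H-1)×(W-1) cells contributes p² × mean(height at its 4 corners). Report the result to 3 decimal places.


height_mm = gray/255 × 1.118; cell vol = 1.89² × mean(4 corners)
unit = 1.89² × 1.118 / (4×255) = 0.0039153 mm³ per gray-sum
row 0: Σ corner-gray over 4 cells = 1950  → 7.6348
row 1: Σ corner-gray over 4 cells = 2414  → 9.4515
row 2: Σ corner-gray over 4 cells = 2319  → 9.0796
row 3: Σ corner-gray over 4 cells = 2128  → 8.3318
row 4: Σ corner-gray over 4 cells = 1912  → 7.4861
row 5: Σ corner-gray over 4 cells = 1434  → 5.6145
row 6: Σ corner-gray over 4 cells = 1580  → 6.1862
row 7: Σ corner-gray over 4 cells = 2329  → 9.1187
row 8: Σ corner-gray over 4 cells = 2309  → 9.0404
row 9: Σ corner-gray over 4 cells = 1727  → 6.7617
row 10: Σ corner-gray over 4 cells = 1657  → 6.4877
row 11: Σ corner-gray over 4 cells = 1964  → 7.6897
row 12: Σ corner-gray over 4 cells = 2093  → 8.1947
row 13: Σ corner-gray over 4 cells = 2058  → 8.0577
row 14: Σ corner-gray over 4 cells = 2372  → 9.2871
Σ rows: total corner-gray = 30246  → 118.4222 mm³

118.422


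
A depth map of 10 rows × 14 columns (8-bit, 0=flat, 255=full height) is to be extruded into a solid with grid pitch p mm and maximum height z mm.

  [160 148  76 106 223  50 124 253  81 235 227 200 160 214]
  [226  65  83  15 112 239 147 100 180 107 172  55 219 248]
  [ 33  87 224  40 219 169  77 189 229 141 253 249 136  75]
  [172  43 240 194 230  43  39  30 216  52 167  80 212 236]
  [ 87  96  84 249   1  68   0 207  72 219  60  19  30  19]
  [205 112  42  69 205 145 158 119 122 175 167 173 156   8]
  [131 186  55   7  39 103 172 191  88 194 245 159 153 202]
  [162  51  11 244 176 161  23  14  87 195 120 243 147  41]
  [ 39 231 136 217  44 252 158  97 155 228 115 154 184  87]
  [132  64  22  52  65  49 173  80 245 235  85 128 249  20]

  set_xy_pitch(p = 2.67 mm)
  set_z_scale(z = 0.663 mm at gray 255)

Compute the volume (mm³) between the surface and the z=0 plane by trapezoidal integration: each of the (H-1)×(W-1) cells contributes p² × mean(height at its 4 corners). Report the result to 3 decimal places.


height_mm = gray/255 × 0.663; cell vol = 2.67² × mean(4 corners)
unit = 2.67² × 0.663 / (4×255) = 0.00463379 mm³ per gray-sum
row 0: Σ corner-gray over 13 cells = 7602  → 35.2260
row 1: Σ corner-gray over 13 cells = 7596  → 35.1982
row 2: Σ corner-gray over 13 cells = 7634  → 35.3743
row 3: Σ corner-gray over 13 cells = 5816  → 26.9501
row 4: Σ corner-gray over 13 cells = 5815  → 26.9455
row 5: Σ corner-gray over 13 cells = 7016  → 32.5106
row 6: Σ corner-gray over 13 cells = 6664  → 30.8795
row 7: Σ corner-gray over 13 cells = 7215  → 33.4328
row 8: Σ corner-gray over 13 cells = 7114  → 32.9647
Σ rows: total corner-gray = 62472  → 289.4818 mm³

289.482
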